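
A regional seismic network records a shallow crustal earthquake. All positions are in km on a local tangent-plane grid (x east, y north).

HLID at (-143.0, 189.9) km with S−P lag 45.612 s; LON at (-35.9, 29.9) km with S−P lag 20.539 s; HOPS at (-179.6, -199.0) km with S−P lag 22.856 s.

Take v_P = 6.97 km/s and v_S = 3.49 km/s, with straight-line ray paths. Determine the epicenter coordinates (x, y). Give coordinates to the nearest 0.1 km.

-44.7 km east, -113.4 km north

Distance from S−P lag: d = Δt · v_P v_S / (v_P − v_S) = Δt · (6.97·3.49)/(6.97−3.49) ≈ 6.9900·Δt.
So d_HLID = 318.83, d_LON = 143.57, d_HOPS = 159.76 km.
Circle about each station: (x + 143.0)² + (y − 189.9)² = 318.83²; (x + 35.9)² + (y − 29.9)² = 143.57²; (x + 179.6)² + (y + 199.0)² = 159.76².
Subtracting pairs of circle equations eliminates x²+y² and gives linear equations (the radical axes):
214.2 x − 320.0 y = 26712.03
-73.2 x − 777.8 y = 91475.46
Solving the 2×2 system: x ≈ -44.7, y ≈ -113.4 km.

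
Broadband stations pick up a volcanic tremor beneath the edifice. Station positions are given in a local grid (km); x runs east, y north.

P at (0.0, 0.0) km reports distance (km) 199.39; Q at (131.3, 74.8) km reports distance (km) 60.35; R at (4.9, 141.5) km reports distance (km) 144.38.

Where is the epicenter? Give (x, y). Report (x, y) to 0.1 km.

(149.0, 132.5)

Circle about each station: x² + y² = 199.39²; (x − 131.3)² + (y − 74.8)² = 60.35²; (x − 4.9)² + (y − 141.5)² = 144.38².
Subtracting pairs of circle equations eliminates x²+y² and gives linear equations (the radical axes):
262.6 x + 149.6 y = 58948.98
9.8 x + 283.0 y = 38957.05
Solving the 2×2 system: x ≈ 149.0, y ≈ 132.5 km.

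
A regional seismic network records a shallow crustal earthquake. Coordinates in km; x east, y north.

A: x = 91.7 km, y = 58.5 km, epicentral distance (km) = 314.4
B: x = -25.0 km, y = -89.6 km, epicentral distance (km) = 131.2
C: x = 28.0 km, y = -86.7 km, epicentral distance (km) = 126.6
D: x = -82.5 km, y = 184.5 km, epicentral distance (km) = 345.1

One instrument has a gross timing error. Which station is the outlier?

C

Solve using three stations at a time. Using A, B, D (subtract circle equations pairwise → linear system) gives (x, y) ≈ (-138.1, -156.1).
Distances from that point to each station vs reported:
  A: calculated 314.4 vs reported 314.4 → residual 0.0 km
  B: calculated 131.2 vs reported 131.2 → residual 0.0 km
  C: calculated 180.0 vs reported 126.6 → residual 53.4 km
  D: calculated 345.1 vs reported 345.1 → residual 0.0 km
A, B, D are mutually consistent (residuals ≈ 0); C is off by 53.4 km.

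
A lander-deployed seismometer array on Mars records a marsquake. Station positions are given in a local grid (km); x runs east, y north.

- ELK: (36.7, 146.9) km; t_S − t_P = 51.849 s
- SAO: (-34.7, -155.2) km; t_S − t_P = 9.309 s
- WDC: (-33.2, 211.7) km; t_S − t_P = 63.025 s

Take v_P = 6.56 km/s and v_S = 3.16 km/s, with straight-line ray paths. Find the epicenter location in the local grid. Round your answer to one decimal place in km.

Distance from S−P lag: d = Δt · v_P v_S / (v_P − v_S) = Δt · (6.56·3.16)/(6.56−3.16) ≈ 6.0969·Δt.
So d_ELK = 316.12, d_SAO = 56.76, d_WDC = 384.26 km.
Circle about each station: (x − 36.7)² + (y − 146.9)² = 316.12²; (x + 34.7)² + (y + 155.2)² = 56.76²; (x + 33.2)² + (y − 211.7)² = 384.26².
Subtracting the ELK equation from the SAO and WDC equations removes the quadratic terms:
-142.8 x − 604.2 y = 99074.79
-139.8 x + 129.6 y = -24731.26
Solving the 2×2 system: x ≈ 20.4, y ≈ -168.8 km.
Check against ELK (with the unrounded x, y): √((x − 36.7)²+(y − 146.9)²) = 316.12 ≈ 316.12 km. ✓

20.4 km east, -168.8 km north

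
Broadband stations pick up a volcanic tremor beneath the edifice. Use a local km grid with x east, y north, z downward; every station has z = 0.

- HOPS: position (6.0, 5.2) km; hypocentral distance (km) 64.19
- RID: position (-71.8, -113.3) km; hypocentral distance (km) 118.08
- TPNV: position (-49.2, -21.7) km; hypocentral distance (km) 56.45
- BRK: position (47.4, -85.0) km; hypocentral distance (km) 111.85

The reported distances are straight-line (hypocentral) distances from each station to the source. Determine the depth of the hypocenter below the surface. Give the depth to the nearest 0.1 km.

depth ≈ 51.1 km

Each station gives a sphere (x−x_i)² + (y−y_i)² + z² = d_i² (stations at z=0).
Subtracting the HOPS sphere from RID and TPNV: z² cancels, leaving linear equations in x and y:
-155.6 x − 237.0 y = 8106.56
-110.4 x − 53.8 y = 3762.24
Solving: x ≈ -25.600, y ≈ -17.397 km (keep extra digits for the depth step; rounded: -25.6, -17.4).
Then from the HOPS sphere: z² = 64.19² − (x − 6.0)² − (y − 5.2)² with x = -25.600, y = -17.397, so z ≈ 51.100 ≈ 51.1 km.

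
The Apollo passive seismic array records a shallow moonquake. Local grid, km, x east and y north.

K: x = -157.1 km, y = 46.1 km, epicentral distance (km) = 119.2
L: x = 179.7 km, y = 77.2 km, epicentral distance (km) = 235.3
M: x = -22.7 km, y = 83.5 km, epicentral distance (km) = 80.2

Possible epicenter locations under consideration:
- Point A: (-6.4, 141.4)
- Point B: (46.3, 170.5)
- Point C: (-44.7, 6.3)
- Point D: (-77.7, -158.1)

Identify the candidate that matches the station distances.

For each candidate, compare |candidate − station| to the reported distance:
Point A: residuals K 59.1, L 38.4, M 20.0 → max 59.1 km
Point B: residuals K 119.2, L 72.5, M 30.8 → max 119.2 km
Point C: residuals K 0.0, L 0.0, M 0.1 → max 0.1 km
Point D: residuals K 99.9, L 113.4, M 167.6 → max 167.6 km
Only Point C has all residuals ≈ 0.

Point C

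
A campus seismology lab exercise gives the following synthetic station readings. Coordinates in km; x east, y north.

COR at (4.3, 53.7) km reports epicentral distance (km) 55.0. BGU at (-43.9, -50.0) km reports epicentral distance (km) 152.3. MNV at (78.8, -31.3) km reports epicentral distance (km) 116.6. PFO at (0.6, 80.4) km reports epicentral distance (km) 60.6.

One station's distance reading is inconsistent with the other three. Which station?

Solve using three stations at a time. Using COR, BGU, PFO (subtract circle equations pairwise → linear system) gives (x, y) ≈ (58.5, 62.7).
Distances from that point to each station vs reported:
  COR: calculated 55.0 vs reported 55.0 → residual 0.0 km
  BGU: calculated 152.3 vs reported 152.3 → residual 0.0 km
  MNV: calculated 96.2 vs reported 116.6 → residual 20.4 km
  PFO: calculated 60.6 vs reported 60.6 → residual 0.0 km
COR, BGU, PFO are mutually consistent (residuals ≈ 0); MNV is off by 20.4 km.

MNV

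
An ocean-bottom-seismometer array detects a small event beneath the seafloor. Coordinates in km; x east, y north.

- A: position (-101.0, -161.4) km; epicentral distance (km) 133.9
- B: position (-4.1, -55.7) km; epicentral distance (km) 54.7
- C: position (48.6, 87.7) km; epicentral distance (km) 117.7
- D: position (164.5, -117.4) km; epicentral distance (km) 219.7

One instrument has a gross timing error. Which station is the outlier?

Solve using three stations at a time. Using B, C, D (subtract circle equations pairwise → linear system) gives (x, y) ≈ (-24.2, -4.8).
Distances from that point to each station vs reported:
  A: calculated 174.4 vs reported 133.9 → residual 40.5 km
  B: calculated 54.7 vs reported 54.7 → residual 0.0 km
  C: calculated 117.7 vs reported 117.7 → residual 0.0 km
  D: calculated 219.7 vs reported 219.7 → residual 0.0 km
B, C, D are mutually consistent (residuals ≈ 0); A is off by 40.5 km.

A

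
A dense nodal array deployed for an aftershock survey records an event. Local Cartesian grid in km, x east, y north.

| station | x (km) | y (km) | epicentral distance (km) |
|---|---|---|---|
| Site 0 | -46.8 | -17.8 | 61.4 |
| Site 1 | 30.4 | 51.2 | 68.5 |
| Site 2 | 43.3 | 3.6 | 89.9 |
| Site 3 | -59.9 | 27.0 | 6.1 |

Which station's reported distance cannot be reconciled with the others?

Site 3

Solve using three stations at a time. Using Site 0, Site 1, Site 2 (subtract circle equations pairwise → linear system) gives (x, y) ≈ (-37.5, 42.8).
Distances from that point to each station vs reported:
  Site 0: calculated 61.3 vs reported 61.4 → residual 0.1 km
  Site 1: calculated 68.5 vs reported 68.5 → residual 0.0 km
  Site 2: calculated 89.9 vs reported 89.9 → residual 0.0 km
  Site 3: calculated 27.4 vs reported 6.1 → residual 21.3 km
Site 0, Site 1, Site 2 are mutually consistent (residuals ≈ 0); Site 3 is off by 21.3 km.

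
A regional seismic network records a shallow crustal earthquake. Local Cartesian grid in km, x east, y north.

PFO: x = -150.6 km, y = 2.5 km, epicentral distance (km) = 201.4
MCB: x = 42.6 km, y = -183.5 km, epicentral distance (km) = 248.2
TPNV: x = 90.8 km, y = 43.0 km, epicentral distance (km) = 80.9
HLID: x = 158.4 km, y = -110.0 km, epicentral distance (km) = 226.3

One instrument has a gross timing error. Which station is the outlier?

Solve using three stations at a time. Using MCB, TPNV, HLID (subtract circle equations pairwise → linear system) gives (x, y) ≈ (12.3, 62.9).
Distances from that point to each station vs reported:
  PFO: calculated 173.7 vs reported 201.4 → residual 27.7 km
  MCB: calculated 248.2 vs reported 248.2 → residual 0.0 km
  TPNV: calculated 81.0 vs reported 80.9 → residual 0.1 km
  HLID: calculated 226.3 vs reported 226.3 → residual 0.0 km
MCB, TPNV, HLID are mutually consistent (residuals ≈ 0); PFO is off by 27.7 km.

PFO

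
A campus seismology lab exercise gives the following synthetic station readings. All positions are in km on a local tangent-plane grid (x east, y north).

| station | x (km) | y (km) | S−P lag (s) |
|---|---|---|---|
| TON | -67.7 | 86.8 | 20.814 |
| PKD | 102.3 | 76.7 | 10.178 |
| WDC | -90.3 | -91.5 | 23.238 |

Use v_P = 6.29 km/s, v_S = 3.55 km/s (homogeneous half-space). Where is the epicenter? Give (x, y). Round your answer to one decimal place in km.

(76.7, -2.2)

Distance from S−P lag: d = Δt · v_P v_S / (v_P − v_S) = Δt · (6.29·3.55)/(6.29−3.55) ≈ 8.1495·Δt.
So d_TON = 169.62, d_PKD = 82.95, d_WDC = 189.38 km.
Circle about each station: (x + 67.7)² + (y − 86.8)² = 169.62²; (x − 102.3)² + (y − 76.7)² = 82.95²; (x + 90.3)² + (y + 91.5)² = 189.38².
Subtracting pairs of circle equations eliminates x²+y² and gives linear equations (the radical axes):
340.0 x − 20.2 y = 26120.89
-45.2 x − 356.6 y = -2685.03
Solving the 2×2 system: x ≈ 76.7, y ≈ -2.2 km.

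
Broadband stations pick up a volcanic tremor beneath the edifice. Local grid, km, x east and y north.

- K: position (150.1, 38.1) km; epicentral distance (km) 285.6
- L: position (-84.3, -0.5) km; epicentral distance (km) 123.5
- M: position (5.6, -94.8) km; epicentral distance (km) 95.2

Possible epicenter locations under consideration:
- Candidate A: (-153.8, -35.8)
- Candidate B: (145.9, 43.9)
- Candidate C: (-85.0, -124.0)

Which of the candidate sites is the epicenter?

Candidate C

For each candidate, compare |candidate − station| to the reported distance:
Candidate A: residuals K 27.2, L 45.5, M 74.8 → max 74.8 km
Candidate B: residuals K 278.4, L 110.9, M 102.1 → max 278.4 km
Candidate C: residuals K 0.0, L 0.0, M 0.0 → max 0.0 km
Only Candidate C has all residuals ≈ 0.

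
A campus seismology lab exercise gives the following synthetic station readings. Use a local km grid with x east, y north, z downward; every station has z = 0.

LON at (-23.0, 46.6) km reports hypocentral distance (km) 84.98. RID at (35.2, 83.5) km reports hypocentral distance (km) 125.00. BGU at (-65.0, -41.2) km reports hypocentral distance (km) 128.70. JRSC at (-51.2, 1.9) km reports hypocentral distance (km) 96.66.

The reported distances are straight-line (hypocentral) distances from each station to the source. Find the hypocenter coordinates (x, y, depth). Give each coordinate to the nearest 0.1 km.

Each station gives a sphere (x−x_i)² + (y−y_i)² + z² = d_i² (stations at z=0).
Subtracting the LON sphere from RID and BGU: z² cancels, leaving linear equations in x and y:
116.4 x + 73.8 y = -2892.67
-84.0 x − 175.6 y = -6120.21
Solving: x ≈ -67.386, y ≈ 67.088 km (keep extra digits for the depth step; rounded: -67.4, 67.1).
Then from the LON sphere: z² = 84.98² − (x + 23.0)² − (y − 46.6)² with x = -67.386, y = 67.088, so z ≈ 69.511 ≈ 69.5 km.

(-67.4, 67.1, 69.5)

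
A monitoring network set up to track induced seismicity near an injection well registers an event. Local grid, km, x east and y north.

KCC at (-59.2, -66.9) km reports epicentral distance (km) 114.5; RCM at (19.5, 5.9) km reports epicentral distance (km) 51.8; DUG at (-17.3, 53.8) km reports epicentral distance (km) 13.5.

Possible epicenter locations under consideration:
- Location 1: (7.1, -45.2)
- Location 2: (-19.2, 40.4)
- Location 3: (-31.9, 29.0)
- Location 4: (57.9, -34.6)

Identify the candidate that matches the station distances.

For each candidate, compare |candidate − station| to the reported distance:
Location 1: residuals KCC 44.7, RCM 0.8, DUG 88.5 → max 88.5 km
Location 2: residuals KCC 0.0, RCM 0.0, DUG 0.0 → max 0.0 km
Location 3: residuals KCC 14.8, RCM 4.6, DUG 15.3 → max 15.3 km
Location 4: residuals KCC 7.0, RCM 4.0, DUG 102.6 → max 102.6 km
Only Location 2 has all residuals ≈ 0.

Location 2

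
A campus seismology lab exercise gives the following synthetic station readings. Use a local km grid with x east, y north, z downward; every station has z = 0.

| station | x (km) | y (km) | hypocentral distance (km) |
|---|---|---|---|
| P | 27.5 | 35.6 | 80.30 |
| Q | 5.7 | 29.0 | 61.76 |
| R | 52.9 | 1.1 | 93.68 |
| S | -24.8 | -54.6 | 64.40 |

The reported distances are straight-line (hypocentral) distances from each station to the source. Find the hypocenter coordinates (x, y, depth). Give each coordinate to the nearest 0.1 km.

(-33.4, -2.1, 36.3)

Each station gives a sphere (x−x_i)² + (y−y_i)² + z² = d_i² (stations at z=0).
Subtracting the P sphere from Q and R: z² cancels, leaving linear equations in x and y:
-43.6 x − 13.2 y = 1483.67
50.8 x − 69.0 y = -1551.84
Solving: x ≈ -33.395, y ≈ -2.096 km (keep extra digits for the depth step; rounded: -33.4, -2.1).
Then from the P sphere: z² = 80.30² − (x − 27.5)² − (y − 35.6)² with x = -33.395, y = -2.096, so z ≈ 36.317 ≈ 36.3 km.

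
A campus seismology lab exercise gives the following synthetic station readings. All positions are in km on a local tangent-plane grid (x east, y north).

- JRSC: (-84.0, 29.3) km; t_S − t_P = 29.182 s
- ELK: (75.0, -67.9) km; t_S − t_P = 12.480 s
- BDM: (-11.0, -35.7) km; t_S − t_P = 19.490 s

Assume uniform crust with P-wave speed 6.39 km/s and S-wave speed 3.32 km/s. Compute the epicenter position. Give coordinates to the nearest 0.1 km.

x ≈ 116.5 km, y ≈ 7.7 km

Distance from S−P lag: d = Δt · v_P v_S / (v_P − v_S) = Δt · (6.39·3.32)/(6.39−3.32) ≈ 6.9104·Δt.
So d_JRSC = 201.66, d_ELK = 86.24, d_BDM = 134.68 km.
Circle about each station: (x + 84.0)² + (y − 29.3)² = 201.66²; (x − 75.0)² + (y + 67.9)² = 86.24²; (x + 11.0)² + (y + 35.7)² = 134.68².
Subtracting pairs of circle equations eliminates x²+y² and gives linear equations (the radical axes):
318.0 x − 194.4 y = 35550.34
146.0 x − 130.0 y = 16009.05
Solving the 2×2 system: x ≈ 116.5, y ≈ 7.7 km.
Check against JRSC (with the unrounded x, y): √((x + 84.0)²+(y − 29.3)²) = 201.65 ≈ 201.66 km. ✓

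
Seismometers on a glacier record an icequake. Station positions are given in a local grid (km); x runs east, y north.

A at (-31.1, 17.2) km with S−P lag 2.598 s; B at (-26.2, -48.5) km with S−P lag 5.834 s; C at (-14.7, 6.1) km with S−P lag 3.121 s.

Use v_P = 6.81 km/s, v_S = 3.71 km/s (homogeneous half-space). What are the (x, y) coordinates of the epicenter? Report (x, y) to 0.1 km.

Distance from S−P lag: d = Δt · v_P v_S / (v_P − v_S) = Δt · (6.81·3.71)/(6.81−3.71) ≈ 8.1500·Δt.
So d_A = 21.17, d_B = 47.55, d_C = 25.44 km.
Circle about each station: (x + 31.1)² + (y − 17.2)² = 21.17²; (x + 26.2)² + (y + 48.5)² = 47.55²; (x + 14.7)² + (y − 6.1)² = 25.44².
Subtracting the A equation from the B and C equations removes the quadratic terms:
9.8 x − 131.4 y = -37.19
32.8 x − 22.2 y = -1208.77
Solving the 2×2 system: x ≈ -38.6, y ≈ -2.6 km.

(-38.6, -2.6)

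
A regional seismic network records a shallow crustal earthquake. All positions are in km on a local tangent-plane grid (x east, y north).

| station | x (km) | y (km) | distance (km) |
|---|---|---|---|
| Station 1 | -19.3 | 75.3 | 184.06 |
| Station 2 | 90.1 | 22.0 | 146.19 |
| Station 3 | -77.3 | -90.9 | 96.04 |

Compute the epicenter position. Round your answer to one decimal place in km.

Circle about each station: (x + 19.3)² + (y − 75.3)² = 184.06²; (x − 90.1)² + (y − 22.0)² = 146.19²; (x + 77.3)² + (y + 90.9)² = 96.04².
Subtracting the Station 1 equation from the Station 2 and Station 3 equations removes the quadratic terms:
218.8 x − 106.6 y = 15066.00
-116.0 x − 332.4 y = 32849.92
Solving the 2×2 system: x ≈ 17.7, y ≈ -105.0 km.

x ≈ 17.7 km, y ≈ -105.0 km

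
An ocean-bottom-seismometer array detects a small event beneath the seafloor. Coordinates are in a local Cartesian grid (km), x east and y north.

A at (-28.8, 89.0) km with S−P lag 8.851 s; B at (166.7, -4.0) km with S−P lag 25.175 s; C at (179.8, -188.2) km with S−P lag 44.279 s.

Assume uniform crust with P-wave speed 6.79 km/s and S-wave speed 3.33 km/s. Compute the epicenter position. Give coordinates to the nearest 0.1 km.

10.0 km east, 46.1 km north

Distance from S−P lag: d = Δt · v_P v_S / (v_P − v_S) = Δt · (6.79·3.33)/(6.79−3.33) ≈ 6.5349·Δt.
So d_A = 57.84, d_B = 164.52, d_C = 289.36 km.
Circle about each station: (x + 28.8)² + (y − 89.0)² = 57.84²; (x − 166.7)² + (y + 4.0)² = 164.52²; (x − 179.8)² + (y + 188.2)² = 289.36².
Subtracting the A equation from the B and C equations removes the quadratic terms:
391.0 x − 186.0 y = -4666.91
417.2 x − 554.4 y = -21386.90
Solving the 2×2 system: x ≈ 10.0, y ≈ 46.1 km.
Check against A (with the unrounded x, y): √((x + 28.8)²+(y − 89.0)²) = 57.84 ≈ 57.84 km. ✓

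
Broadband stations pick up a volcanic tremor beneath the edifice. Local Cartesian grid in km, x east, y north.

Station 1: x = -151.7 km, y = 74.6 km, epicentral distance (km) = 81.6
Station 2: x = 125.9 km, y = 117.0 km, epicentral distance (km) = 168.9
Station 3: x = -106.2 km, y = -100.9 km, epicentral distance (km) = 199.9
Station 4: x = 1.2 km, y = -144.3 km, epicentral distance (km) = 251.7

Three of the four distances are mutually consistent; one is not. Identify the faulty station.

Solve using three stations at a time. Using Station 1, Station 3, Station 4 (subtract circle equations pairwise → linear system) gives (x, y) ≈ (-73.0, 96.2).
Distances from that point to each station vs reported:
  Station 1: calculated 81.6 vs reported 81.6 → residual 0.0 km
  Station 2: calculated 200.0 vs reported 168.9 → residual 31.1 km
  Station 3: calculated 199.9 vs reported 199.9 → residual 0.0 km
  Station 4: calculated 251.7 vs reported 251.7 → residual 0.0 km
Station 1, Station 3, Station 4 are mutually consistent (residuals ≈ 0); Station 2 is off by 31.1 km.

Station 2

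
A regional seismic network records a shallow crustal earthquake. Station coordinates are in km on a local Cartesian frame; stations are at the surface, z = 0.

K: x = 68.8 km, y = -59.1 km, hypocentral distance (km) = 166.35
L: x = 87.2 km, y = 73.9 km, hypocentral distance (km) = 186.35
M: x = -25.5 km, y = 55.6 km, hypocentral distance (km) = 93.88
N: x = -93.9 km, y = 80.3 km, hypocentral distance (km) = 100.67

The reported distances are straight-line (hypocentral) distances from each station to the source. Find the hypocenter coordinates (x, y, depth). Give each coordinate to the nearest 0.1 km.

x ≈ -73.9 km, y ≈ 1.9 km, depth ≈ 59.9 km

Each station gives a sphere (x−x_i)² + (y−y_i)² + z² = d_i² (stations at z=0).
Subtracting the K sphere from L and M: z² cancels, leaving linear equations in x and y:
36.8 x + 266.0 y = -2215.20
-188.6 x + 229.4 y = 14374.23
Solving: x ≈ -73.908, y ≈ 1.897 km (keep extra digits for the depth step; rounded: -73.9, 1.9).
Then from the K sphere: z² = 166.35² − (x − 68.8)² − (y + 59.1)² with x = -73.908, y = 1.897, so z ≈ 59.884 ≈ 59.9 km.
Check against N (with the unrounded solution): distance 100.66 ≈ 100.67 km. ✓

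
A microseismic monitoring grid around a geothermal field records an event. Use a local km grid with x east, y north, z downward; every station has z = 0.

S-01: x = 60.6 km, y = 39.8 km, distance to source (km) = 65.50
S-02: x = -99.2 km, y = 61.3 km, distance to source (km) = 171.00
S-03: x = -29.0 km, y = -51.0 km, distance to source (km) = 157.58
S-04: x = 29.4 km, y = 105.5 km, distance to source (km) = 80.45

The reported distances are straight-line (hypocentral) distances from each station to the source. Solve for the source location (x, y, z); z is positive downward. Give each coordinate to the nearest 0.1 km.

(60.5, 63.4, 61.1)

Each station gives a sphere (x−x_i)² + (y−y_i)² + z² = d_i² (stations at z=0).
Subtracting the S-01 sphere from S-02 and S-03: z² cancels, leaving linear equations in x and y:
-319.6 x + 43.0 y = -16608.82
-179.2 x − 181.6 y = -22355.61
Solving: x ≈ 60.498, y ≈ 63.405 km (keep extra digits for the depth step; rounded: 60.5, 63.4).
Then from the S-01 sphere: z² = 65.50² − (x − 60.6)² − (y − 39.8)² with x = 60.498, y = 63.405, so z ≈ 61.099 ≈ 61.1 km.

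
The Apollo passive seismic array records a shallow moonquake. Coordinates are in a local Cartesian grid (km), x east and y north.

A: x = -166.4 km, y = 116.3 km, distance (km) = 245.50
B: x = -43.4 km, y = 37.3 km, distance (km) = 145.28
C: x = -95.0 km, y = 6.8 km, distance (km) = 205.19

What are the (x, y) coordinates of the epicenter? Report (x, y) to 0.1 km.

Circle about each station: (x + 166.4)² + (y − 116.3)² = 245.50²; (x + 43.4)² + (y − 37.3)² = 145.28²; (x + 95.0)² + (y − 6.8)² = 205.19².
Subtracting pairs of circle equations eliminates x²+y² and gives linear equations (the radical axes):
246.0 x − 158.0 y = 1224.17
142.8 x − 219.0 y = -13976.10
Solving the 2×2 system: x ≈ 79.1, y ≈ 115.4 km.

x ≈ 79.1 km, y ≈ 115.4 km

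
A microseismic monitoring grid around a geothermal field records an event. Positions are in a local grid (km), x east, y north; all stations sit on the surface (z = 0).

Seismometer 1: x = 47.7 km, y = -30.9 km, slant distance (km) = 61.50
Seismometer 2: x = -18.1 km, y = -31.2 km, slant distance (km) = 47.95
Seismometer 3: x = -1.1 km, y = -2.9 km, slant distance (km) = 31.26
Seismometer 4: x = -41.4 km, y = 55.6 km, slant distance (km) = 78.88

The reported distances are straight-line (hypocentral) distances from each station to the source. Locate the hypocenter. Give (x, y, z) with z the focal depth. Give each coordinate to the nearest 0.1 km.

(3.4, -1.5, 30.9)

Each station gives a sphere (x−x_i)² + (y−y_i)² + z² = d_i² (stations at z=0).
Subtracting the Seismometer 1 sphere from Seismometer 2 and Seismometer 3: z² cancels, leaving linear equations in x and y:
-131.6 x − 0.6 y = -446.00
-97.6 x + 56.0 y = -415.42
Solving: x ≈ 3.396, y ≈ -1.500 km (keep extra digits for the depth step; rounded: 3.4, -1.5).
Then from the Seismometer 1 sphere: z² = 61.50² − (x − 47.7)² − (y + 30.9)² with x = 3.396, y = -1.500, so z ≈ 30.904 ≈ 30.9 km.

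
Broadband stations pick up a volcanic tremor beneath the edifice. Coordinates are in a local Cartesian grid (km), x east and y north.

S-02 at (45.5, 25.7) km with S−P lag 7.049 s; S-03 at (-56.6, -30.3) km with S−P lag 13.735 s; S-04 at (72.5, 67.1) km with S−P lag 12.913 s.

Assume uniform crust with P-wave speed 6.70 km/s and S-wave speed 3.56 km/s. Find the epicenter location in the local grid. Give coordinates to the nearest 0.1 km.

Distance from S−P lag: d = Δt · v_P v_S / (v_P − v_S) = Δt · (6.70·3.56)/(6.70−3.56) ≈ 7.5962·Δt.
So d_S-02 = 53.55, d_S-03 = 104.33, d_S-04 = 98.09 km.
Circle about each station: (x − 45.5)² + (y − 25.7)² = 53.55²; (x + 56.6)² + (y + 30.3)² = 104.33²; (x − 72.5)² + (y − 67.1)² = 98.09².
Subtracting the S-02 equation from the S-03 and S-04 equations removes the quadratic terms:
-204.2 x − 112.0 y = -6626.24
54.0 x + 82.8 y = 273.87
Solving the 2×2 system: x ≈ 47.7, y ≈ -27.8 km.

x ≈ 47.7 km, y ≈ -27.8 km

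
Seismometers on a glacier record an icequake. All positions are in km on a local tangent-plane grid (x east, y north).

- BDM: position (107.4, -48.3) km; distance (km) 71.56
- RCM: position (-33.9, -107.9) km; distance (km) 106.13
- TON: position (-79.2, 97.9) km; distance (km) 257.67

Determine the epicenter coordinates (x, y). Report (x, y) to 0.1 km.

x ≈ 72.2 km, y ≈ -110.6 km

Circle about each station: (x − 107.4)² + (y + 48.3)² = 71.56²; (x + 33.9)² + (y + 107.9)² = 106.13²; (x + 79.2)² + (y − 97.9)² = 257.67².
Subtracting pairs of circle equations eliminates x²+y² and gives linear equations (the radical axes):
-282.6 x − 119.2 y = -7218.77
-373.2 x + 292.4 y = -59283.60
Solving the 2×2 system: x ≈ 72.2, y ≈ -110.6 km.
Check against BDM (with the unrounded x, y): √((x − 107.4)²+(y + 48.3)²) = 71.56 ≈ 71.56 km. ✓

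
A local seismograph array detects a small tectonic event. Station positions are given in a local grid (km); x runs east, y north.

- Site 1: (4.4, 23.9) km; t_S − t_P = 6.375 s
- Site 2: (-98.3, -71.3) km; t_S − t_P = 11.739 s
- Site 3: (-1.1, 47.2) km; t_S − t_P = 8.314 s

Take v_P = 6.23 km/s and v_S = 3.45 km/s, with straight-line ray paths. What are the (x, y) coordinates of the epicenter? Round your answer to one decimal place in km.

Distance from S−P lag: d = Δt · v_P v_S / (v_P − v_S) = Δt · (6.23·3.45)/(6.23−3.45) ≈ 7.7315·Δt.
So d_Site 1 = 49.29, d_Site 2 = 90.76, d_Site 3 = 64.28 km.
Circle about each station: (x − 4.4)² + (y − 23.9)² = 49.29²; (x + 98.3)² + (y + 71.3)² = 90.76²; (x + 1.1)² + (y − 47.2)² = 64.28².
Subtracting pairs of circle equations eliminates x²+y² and gives linear equations (the radical axes):
-205.4 x − 190.4 y = 8348.14
-11.0 x + 46.6 y = -63.93
Solving the 2×2 system: x ≈ -32.3, y ≈ -9.0 km.

x ≈ -32.3 km, y ≈ -9.0 km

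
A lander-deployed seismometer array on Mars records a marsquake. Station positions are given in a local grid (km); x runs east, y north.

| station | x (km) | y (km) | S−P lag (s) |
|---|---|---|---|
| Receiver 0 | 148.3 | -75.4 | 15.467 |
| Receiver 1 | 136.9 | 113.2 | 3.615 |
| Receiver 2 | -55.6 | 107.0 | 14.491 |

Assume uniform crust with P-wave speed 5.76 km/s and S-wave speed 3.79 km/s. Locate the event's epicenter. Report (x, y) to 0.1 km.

Distance from S−P lag: d = Δt · v_P v_S / (v_P − v_S) = Δt · (5.76·3.79)/(5.76−3.79) ≈ 11.0814·Δt.
So d_Receiver 0 = 171.40, d_Receiver 1 = 40.06, d_Receiver 2 = 160.58 km.
Circle about each station: (x − 148.3)² + (y + 75.4)² = 171.40²; (x − 136.9)² + (y − 113.2)² = 40.06²; (x + 55.6)² + (y − 107.0)² = 160.58².
Subtracting the Receiver 0 equation from the Receiver 1 and Receiver 2 equations removes the quadratic terms:
-22.8 x + 377.2 y = 31650.96
-407.8 x + 364.8 y = -9545.67
Solving the 2×2 system: x ≈ 104.1, y ≈ 90.2 km.

(104.1, 90.2)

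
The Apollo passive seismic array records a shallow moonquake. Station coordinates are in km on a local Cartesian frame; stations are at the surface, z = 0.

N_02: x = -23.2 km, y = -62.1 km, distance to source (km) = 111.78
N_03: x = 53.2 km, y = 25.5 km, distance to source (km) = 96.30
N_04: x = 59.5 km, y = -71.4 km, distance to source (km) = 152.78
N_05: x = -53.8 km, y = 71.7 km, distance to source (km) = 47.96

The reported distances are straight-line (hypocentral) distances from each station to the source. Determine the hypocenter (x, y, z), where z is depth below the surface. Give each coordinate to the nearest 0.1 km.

(-35.0, 43.7, 34.1)

Each station gives a sphere (x−x_i)² + (y−y_i)² + z² = d_i² (stations at z=0).
Subtracting the N_02 sphere from N_03 and N_04: z² cancels, leaving linear equations in x and y:
152.8 x + 175.2 y = 2306.92
165.4 x − 18.6 y = -6603.40
Solving: x ≈ -35.009, y ≈ 43.701 km (keep extra digits for the depth step; rounded: -35.0, 43.7).
Then from the N_02 sphere: z² = 111.78² − (x + 23.2)² − (y + 62.1)² with x = -35.009, y = 43.701, so z ≈ 34.080 ≈ 34.1 km.
Check against N_05 (with the unrounded solution): distance 47.94 ≈ 47.96 km. ✓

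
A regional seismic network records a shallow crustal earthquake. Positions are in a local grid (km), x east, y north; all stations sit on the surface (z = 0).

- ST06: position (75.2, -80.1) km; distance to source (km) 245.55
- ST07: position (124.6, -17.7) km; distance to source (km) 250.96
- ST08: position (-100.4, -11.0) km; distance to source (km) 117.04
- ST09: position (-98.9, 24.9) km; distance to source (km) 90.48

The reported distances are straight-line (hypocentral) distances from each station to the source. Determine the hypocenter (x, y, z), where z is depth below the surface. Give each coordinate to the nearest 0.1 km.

x ≈ -94.5 km, y ≈ 83.5 km, depth ≈ 68.8 km

Each station gives a sphere (x−x_i)² + (y−y_i)² + z² = d_i² (stations at z=0).
Subtracting the ST06 sphere from ST07 and ST08: z² cancels, leaving linear equations in x and y:
98.8 x + 124.8 y = 1081.28
-351.2 x + 138.2 y = 44726.55
Solving: x ≈ -94.504, y ≈ 83.480 km (keep extra digits for the depth step; rounded: -94.5, 83.5).
Then from the ST06 sphere: z² = 245.55² − (x − 75.2)² − (y + 80.1)² with x = -94.504, y = 83.480, so z ≈ 68.825 ≈ 68.8 km.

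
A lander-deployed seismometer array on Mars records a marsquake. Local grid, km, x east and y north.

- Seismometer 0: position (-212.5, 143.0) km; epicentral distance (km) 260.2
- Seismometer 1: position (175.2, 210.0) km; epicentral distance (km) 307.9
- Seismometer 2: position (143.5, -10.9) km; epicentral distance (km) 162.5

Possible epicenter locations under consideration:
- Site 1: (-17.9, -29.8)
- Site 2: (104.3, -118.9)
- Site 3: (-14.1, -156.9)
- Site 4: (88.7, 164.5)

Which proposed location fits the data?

Site 1

For each candidate, compare |candidate − station| to the reported distance:
Site 1: residuals Seismometer 0 0.0, Seismometer 1 0.0, Seismometer 2 0.0 → max 0.0 km
Site 2: residuals Seismometer 0 150.8, Seismometer 1 28.6, Seismometer 2 47.6 → max 150.8 km
Site 3: residuals Seismometer 0 99.4, Seismometer 1 105.0, Seismometer 2 52.3 → max 105.0 km
Site 4: residuals Seismometer 0 41.8, Seismometer 1 210.2, Seismometer 2 21.3 → max 210.2 km
Only Site 1 has all residuals ≈ 0.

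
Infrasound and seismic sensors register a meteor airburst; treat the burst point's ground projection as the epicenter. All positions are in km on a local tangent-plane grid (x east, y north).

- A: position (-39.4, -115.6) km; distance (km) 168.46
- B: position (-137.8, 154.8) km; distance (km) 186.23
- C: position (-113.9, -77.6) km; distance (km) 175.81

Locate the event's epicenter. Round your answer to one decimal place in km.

12.4 km east, 44.7 km north

Circle about each station: (x + 39.4)² + (y + 115.6)² = 168.46²; (x + 137.8)² + (y − 154.8)² = 186.23²; (x + 113.9)² + (y + 77.6)² = 175.81².
Subtracting pairs of circle equations eliminates x²+y² and gives linear equations (the radical axes):
-196.8 x + 540.8 y = 21733.32
-149.0 x + 76.0 y = 1548.87
Solving the 2×2 system: x ≈ 12.4, y ≈ 44.7 km.
Check against A (with the unrounded x, y): √((x + 39.4)²+(y + 115.6)²) = 168.47 ≈ 168.46 km. ✓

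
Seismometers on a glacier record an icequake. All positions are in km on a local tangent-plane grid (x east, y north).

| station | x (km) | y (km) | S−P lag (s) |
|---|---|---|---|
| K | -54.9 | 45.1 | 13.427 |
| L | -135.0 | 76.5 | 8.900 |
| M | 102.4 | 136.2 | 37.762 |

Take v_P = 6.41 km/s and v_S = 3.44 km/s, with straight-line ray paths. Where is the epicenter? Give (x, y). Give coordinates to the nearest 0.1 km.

Distance from S−P lag: d = Δt · v_P v_S / (v_P − v_S) = Δt · (6.41·3.44)/(6.41−3.44) ≈ 7.4244·Δt.
So d_K = 99.69, d_L = 66.08, d_M = 280.36 km.
Circle about each station: (x + 54.9)² + (y − 45.1)² = 99.69²; (x + 135.0)² + (y − 76.5)² = 66.08²; (x − 102.4)² + (y − 136.2)² = 280.36².
Subtracting the K equation from the L and M equations removes the quadratic terms:
-160.2 x + 62.8 y = 24600.76
314.6 x + 182.2 y = -44675.45
Solving the 2×2 system: x ≈ -148.9, y ≈ 11.9 km.
Check against K (with the unrounded x, y): √((x + 54.9)²+(y − 45.1)²) = 99.69 ≈ 99.69 km. ✓

(-148.9, 11.9)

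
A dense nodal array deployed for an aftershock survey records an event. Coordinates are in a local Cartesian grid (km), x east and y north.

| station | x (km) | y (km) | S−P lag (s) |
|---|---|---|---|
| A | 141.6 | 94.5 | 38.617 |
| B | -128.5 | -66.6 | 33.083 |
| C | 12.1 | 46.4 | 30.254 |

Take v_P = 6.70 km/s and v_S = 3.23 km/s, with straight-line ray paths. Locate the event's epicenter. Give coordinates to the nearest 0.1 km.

Distance from S−P lag: d = Δt · v_P v_S / (v_P − v_S) = Δt · (6.70·3.23)/(6.70−3.23) ≈ 6.2366·Δt.
So d_A = 240.84, d_B = 206.33, d_C = 188.68 km.
Circle about each station: (x − 141.6)² + (y − 94.5)² = 240.84²; (x + 128.5)² + (y + 66.6)² = 206.33²; (x − 12.1)² + (y − 46.4)² = 188.68².
Subtracting pairs of circle equations eliminates x²+y² and gives linear equations (the radical axes):
-540.2 x − 322.2 y = 7398.84
-259.0 x − 96.2 y = -4277.68
Solving the 2×2 system: x ≈ 66.4, y ≈ -134.3 km.

(66.4, -134.3)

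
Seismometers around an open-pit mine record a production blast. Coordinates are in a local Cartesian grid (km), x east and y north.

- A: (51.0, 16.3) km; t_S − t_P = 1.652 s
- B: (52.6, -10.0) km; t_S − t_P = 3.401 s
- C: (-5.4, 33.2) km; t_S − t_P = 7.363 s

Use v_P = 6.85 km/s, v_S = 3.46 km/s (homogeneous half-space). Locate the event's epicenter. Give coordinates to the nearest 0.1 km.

Distance from S−P lag: d = Δt · v_P v_S / (v_P − v_S) = Δt · (6.85·3.46)/(6.85−3.46) ≈ 6.9914·Δt.
So d_A = 11.55, d_B = 23.78, d_C = 51.48 km.
Circle about each station: (x − 51.0)² + (y − 16.3)² = 11.55²; (x − 52.6)² + (y + 10.0)² = 23.78²; (x + 5.4)² + (y − 33.2)² = 51.48².
Subtracting the A equation from the B and C equations removes the quadratic terms:
3.2 x − 52.6 y = -432.02
-112.8 x + 33.8 y = -4252.08
Solving the 2×2 system: x ≈ 40.9, y ≈ 10.7 km.

(40.9, 10.7)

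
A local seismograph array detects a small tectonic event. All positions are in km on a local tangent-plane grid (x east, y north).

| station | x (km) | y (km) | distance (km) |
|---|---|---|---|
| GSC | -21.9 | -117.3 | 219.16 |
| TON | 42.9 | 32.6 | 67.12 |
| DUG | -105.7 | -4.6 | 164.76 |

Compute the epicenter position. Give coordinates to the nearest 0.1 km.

Circle about each station: (x + 21.9)² + (y + 117.3)² = 219.16²; (x − 42.9)² + (y − 32.6)² = 67.12²; (x + 105.7)² + (y + 4.6)² = 164.76².
Subtracting the GSC equation from the TON and DUG equations removes the quadratic terms:
129.6 x + 299.8 y = 32190.28
-167.6 x + 225.4 y = 17840.00
Solving the 2×2 system: x ≈ 24.0, y ≈ 97.0 km.

24.0 km east, 97.0 km north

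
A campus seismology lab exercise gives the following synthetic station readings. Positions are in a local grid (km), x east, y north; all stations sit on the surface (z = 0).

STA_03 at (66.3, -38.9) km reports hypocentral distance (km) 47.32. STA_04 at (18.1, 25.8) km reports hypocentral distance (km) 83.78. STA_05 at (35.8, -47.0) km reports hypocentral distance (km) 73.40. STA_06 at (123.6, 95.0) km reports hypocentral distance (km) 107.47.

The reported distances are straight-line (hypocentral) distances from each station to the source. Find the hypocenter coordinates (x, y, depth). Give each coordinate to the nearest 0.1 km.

Each station gives a sphere (x−x_i)² + (y−y_i)² + z² = d_i² (stations at z=0).
Subtracting the STA_03 sphere from STA_04 and STA_05: z² cancels, leaving linear equations in x and y:
-96.4 x + 129.4 y = -9695.56
-61.0 x − 16.2 y = -5566.64
Solving: x ≈ 92.796, y ≈ -5.796 km (keep extra digits for the depth step; rounded: 92.8, -5.8).
Then from the STA_03 sphere: z² = 47.32² − (x − 66.3)² − (y + 38.9)² with x = 92.796, y = -5.796, so z ≈ 21.006 ≈ 21.0 km.

x ≈ 92.8 km, y ≈ -5.8 km, depth ≈ 21.0 km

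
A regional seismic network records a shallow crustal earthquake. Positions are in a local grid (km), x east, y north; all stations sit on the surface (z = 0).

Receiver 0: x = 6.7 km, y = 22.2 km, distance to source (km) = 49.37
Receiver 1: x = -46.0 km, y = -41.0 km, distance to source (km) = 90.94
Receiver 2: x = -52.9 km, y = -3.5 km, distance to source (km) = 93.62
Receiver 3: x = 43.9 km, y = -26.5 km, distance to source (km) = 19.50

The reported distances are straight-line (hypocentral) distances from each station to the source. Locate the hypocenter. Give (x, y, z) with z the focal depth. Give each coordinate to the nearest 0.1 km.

Each station gives a sphere (x−x_i)² + (y−y_i)² + z² = d_i² (stations at z=0).
Subtracting the Receiver 0 sphere from Receiver 1 and Receiver 2: z² cancels, leaving linear equations in x and y:
-105.4 x − 126.4 y = -2573.42
-119.2 x − 51.4 y = -4054.38
Solving: x ≈ 39.402, y ≈ -12.496 km (keep extra digits for the depth step; rounded: 39.4, -12.5).
Then from the Receiver 0 sphere: z² = 49.37² − (x − 6.7)² − (y − 22.2)² with x = 39.402, y = -12.496, so z ≈ 12.813 ≈ 12.8 km.

x ≈ 39.4 km, y ≈ -12.5 km, depth ≈ 12.8 km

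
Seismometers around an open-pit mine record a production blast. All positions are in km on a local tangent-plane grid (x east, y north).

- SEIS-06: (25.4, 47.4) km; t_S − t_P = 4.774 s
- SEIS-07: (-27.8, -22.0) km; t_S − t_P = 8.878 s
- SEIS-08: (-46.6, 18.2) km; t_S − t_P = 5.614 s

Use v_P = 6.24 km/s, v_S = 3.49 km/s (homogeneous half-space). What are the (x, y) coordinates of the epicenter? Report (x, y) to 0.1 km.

-12.4 km east, 46.6 km north

Distance from S−P lag: d = Δt · v_P v_S / (v_P − v_S) = Δt · (6.24·3.49)/(6.24−3.49) ≈ 7.9191·Δt.
So d_SEIS-06 = 37.81, d_SEIS-07 = 70.31, d_SEIS-08 = 44.46 km.
Circle about each station: (x − 25.4)² + (y − 47.4)² = 37.81²; (x + 27.8)² + (y + 22.0)² = 70.31²; (x + 46.6)² + (y − 18.2)² = 44.46².
Subtracting pairs of circle equations eliminates x²+y² and gives linear equations (the radical axes):
-106.4 x − 138.8 y = -5148.98
-144.0 x − 58.4 y = -936.22
Solving the 2×2 system: x ≈ -12.4, y ≈ 46.6 km.
Check against SEIS-06 (with the unrounded x, y): √((x − 25.4)²+(y − 47.4)²) = 37.81 ≈ 37.81 km. ✓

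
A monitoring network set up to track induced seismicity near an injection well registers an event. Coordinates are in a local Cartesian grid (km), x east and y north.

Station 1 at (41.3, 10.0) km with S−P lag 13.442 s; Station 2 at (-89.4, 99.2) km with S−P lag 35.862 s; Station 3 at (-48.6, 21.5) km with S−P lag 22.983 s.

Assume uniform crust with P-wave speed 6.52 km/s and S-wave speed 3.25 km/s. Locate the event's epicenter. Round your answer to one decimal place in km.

Distance from S−P lag: d = Δt · v_P v_S / (v_P − v_S) = Δt · (6.52·3.25)/(6.52−3.25) ≈ 6.4801·Δt.
So d_Station 1 = 87.11, d_Station 2 = 232.39, d_Station 3 = 148.93 km.
Circle about each station: (x − 41.3)² + (y − 10.0)² = 87.11²; (x + 89.4)² + (y − 99.2)² = 232.39²; (x + 48.6)² + (y − 21.5)² = 148.93².
Subtracting the Station 1 equation from the Station 2 and Station 3 equations removes the quadratic terms:
-261.4 x + 178.4 y = -30389.65
-179.8 x + 23.0 y = -13573.47
Solving the 2×2 system: x ≈ 66.1, y ≈ -73.5 km.

66.1 km east, -73.5 km north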